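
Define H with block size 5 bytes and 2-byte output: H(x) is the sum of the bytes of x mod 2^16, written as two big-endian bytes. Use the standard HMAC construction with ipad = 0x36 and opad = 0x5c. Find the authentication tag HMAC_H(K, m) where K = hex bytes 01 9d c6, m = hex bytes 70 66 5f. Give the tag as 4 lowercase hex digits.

Key hex bytes 01 9d c6 is 3 bytes ≤ B = 5; zero-pad to 5 bytes: K' = 01 9d c6 00 00.
K' ⊕ ipad = 37 ab f0 36 36.  K' ⊕ opad = 5d c1 9a 5c 5c.
Inner input = (K'⊕ipad) ∥ m = 37 ab f0 36 36 ∥ 70 66 5f.
Inner hash: sum = 55+171+240+54+54+112+102+95 = 883 → 03 73.
Outer input = (K'⊕opad) ∥ inner = 5d c1 9a 5c 5c ∥ 03 73.
Outer hash (tag): sum = 93+193+154+92+92+3+115 = 742 → 02 e6.

02e6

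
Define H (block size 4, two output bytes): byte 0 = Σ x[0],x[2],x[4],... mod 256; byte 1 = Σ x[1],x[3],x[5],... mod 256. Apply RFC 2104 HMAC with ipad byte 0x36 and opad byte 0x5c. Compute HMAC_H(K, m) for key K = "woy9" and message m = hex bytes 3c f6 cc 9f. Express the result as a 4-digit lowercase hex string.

e895

Key "woy9" = 77 6f 79 39 is exactly B = 4 bytes: K' = 77 6f 79 39.
K' ⊕ ipad = 41 59 4f 0f.  K' ⊕ opad = 2b 33 25 65.
Inner input = (K'⊕ipad) ∥ m = 41 59 4f 0f ∥ 3c f6 cc 9f.
Inner hash: even-index sum = 408 mod 256 = 152; odd-index sum = 509 mod 256 = 253 → 98 fd.
Outer input = (K'⊕opad) ∥ inner = 2b 33 25 65 ∥ 98 fd.
Outer hash (tag): even-index sum = 232 mod 256 = 232; odd-index sum = 405 mod 256 = 149 → e8 95.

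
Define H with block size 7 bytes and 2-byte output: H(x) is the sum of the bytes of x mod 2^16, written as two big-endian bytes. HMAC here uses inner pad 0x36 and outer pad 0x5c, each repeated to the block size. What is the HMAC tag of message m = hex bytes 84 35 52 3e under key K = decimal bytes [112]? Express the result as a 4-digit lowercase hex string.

0329

Key decimal bytes [112] = 70 is 1 byte ≤ B = 7; zero-pad to 7 bytes: K' = 70 00 00 00 00 00 00.
K' ⊕ ipad = 46 36 36 36 36 36 36.  K' ⊕ opad = 2c 5c 5c 5c 5c 5c 5c.
Inner input = (K'⊕ipad) ∥ m = 46 36 36 36 36 36 36 ∥ 84 35 52 3e.
Inner hash: sum = 70+54+54+54+54+54+54+132+53+82+62 = 723 → 02 d3.
Outer input = (K'⊕opad) ∥ inner = 2c 5c 5c 5c 5c 5c 5c ∥ 02 d3.
Outer hash (tag): sum = 44+92+92+92+92+92+92+2+211 = 809 → 03 29.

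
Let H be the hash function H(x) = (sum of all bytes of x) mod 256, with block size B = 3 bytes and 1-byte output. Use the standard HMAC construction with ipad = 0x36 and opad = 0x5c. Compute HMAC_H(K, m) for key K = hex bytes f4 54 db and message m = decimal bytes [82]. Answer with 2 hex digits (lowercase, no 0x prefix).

9a

Key hex bytes f4 54 db is exactly B = 3 bytes: K' = f4 54 db.
K' ⊕ ipad = c2 62 ed.  K' ⊕ opad = a8 08 87.
Inner input = (K'⊕ipad) ∥ m = c2 62 ed ∥ 52.
Inner hash: sum = 194+98+237+82 = 611; mod 256 = 99 → 63.
Outer input = (K'⊕opad) ∥ inner = a8 08 87 ∥ 63.
Outer hash (tag): sum = 168+8+135+99 = 410; mod 256 = 154 → 9a.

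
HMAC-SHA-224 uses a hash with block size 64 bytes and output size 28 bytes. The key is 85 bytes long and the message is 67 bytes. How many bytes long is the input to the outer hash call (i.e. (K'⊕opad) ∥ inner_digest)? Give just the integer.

Key is 85 > 64 bytes, so it is hashed to 28 bytes then zero-padded to 64: |K'| = 64.
Outer input = (K'⊕opad) ∥ H(inner) → 64 + 28 = 92 bytes.

92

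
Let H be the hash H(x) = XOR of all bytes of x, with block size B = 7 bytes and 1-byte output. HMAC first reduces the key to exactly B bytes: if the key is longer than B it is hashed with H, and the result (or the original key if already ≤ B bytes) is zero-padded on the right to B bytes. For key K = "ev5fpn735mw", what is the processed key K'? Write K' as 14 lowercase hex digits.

75000000000000

|K| = 11 > B = 7, so first hash the key.
H(K): XOR 65⊕76⊕35⊕66⊕70⊕6e⊕37⊕33⊕35⊕6d⊕77 = 75.
Zero-pad H(K) = 75 to 7 bytes: K' = 75 00 00 00 00 00 00.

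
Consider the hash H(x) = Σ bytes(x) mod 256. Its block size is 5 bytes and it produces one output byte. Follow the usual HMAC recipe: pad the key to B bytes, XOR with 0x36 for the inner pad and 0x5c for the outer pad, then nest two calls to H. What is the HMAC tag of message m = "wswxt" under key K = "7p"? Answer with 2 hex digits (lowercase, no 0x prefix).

Key "7p" = 37 70 is 2 bytes ≤ B = 5; zero-pad to 5 bytes: K' = 37 70 00 00 00.
K' ⊕ ipad = 01 46 36 36 36.  K' ⊕ opad = 6b 2c 5c 5c 5c.
Inner input = (K'⊕ipad) ∥ m = 01 46 36 36 36 ∥ 77 73 77 78 74.
Inner hash: sum = 1+70+54+54+54+119+115+119+120+116 = 822; mod 256 = 54 → 36.
Outer input = (K'⊕opad) ∥ inner = 6b 2c 5c 5c 5c ∥ 36.
Outer hash (tag): sum = 107+44+92+92+92+54 = 481; mod 256 = 225 → e1.

e1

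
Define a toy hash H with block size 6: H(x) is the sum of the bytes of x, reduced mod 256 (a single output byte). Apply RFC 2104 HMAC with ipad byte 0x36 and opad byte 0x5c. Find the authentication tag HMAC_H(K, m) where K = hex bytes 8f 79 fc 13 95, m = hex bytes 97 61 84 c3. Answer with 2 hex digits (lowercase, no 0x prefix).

1b

Key hex bytes 8f 79 fc 13 95 is 5 bytes ≤ B = 6; zero-pad to 6 bytes: K' = 8f 79 fc 13 95 00.
K' ⊕ ipad = b9 4f ca 25 a3 36.  K' ⊕ opad = d3 25 a0 4f c9 5c.
Inner input = (K'⊕ipad) ∥ m = b9 4f ca 25 a3 36 ∥ 97 61 84 c3.
Inner hash: sum = 185+79+202+37+163+54+151+97+132+195 = 1295; mod 256 = 15 → 0f.
Outer input = (K'⊕opad) ∥ inner = d3 25 a0 4f c9 5c ∥ 0f.
Outer hash (tag): sum = 211+37+160+79+201+92+15 = 795; mod 256 = 27 → 1b.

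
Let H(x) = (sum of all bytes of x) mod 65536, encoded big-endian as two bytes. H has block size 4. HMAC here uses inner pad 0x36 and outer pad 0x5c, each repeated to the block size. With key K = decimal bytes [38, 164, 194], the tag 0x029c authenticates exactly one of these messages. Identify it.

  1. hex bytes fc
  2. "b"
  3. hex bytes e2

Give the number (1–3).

Key decimal bytes [38, 164, 194] = 26 a4 c2 is 3 bytes ≤ B = 4; zero-pad to 4 bytes: K' = 26 a4 c2 00.
K' ⊕ ipad = 10 92 f4 36; K' ⊕ opad = 7a f8 9e 5c.
m1: inner = H(10 92 f4 36 fc) = 02 c8; tag = H(7a f8 9e 5c 02 c8) = 0336
m2: inner = H(10 92 f4 36 62) = 02 2e; tag = H(7a f8 9e 5c 02 2e) = 029c ← matches
m3: inner = H(10 92 f4 36 e2) = 02 ae; tag = H(7a f8 9e 5c 02 ae) = 031c

2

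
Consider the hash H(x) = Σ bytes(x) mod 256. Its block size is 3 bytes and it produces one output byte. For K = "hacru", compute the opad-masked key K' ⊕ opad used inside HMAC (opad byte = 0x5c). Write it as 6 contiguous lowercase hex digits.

Key "hacru" = 68 61 63 72 75 is 5 bytes > B = 3, so hash it first: H(key) = 13, then zero-pad to 3 bytes: K' = 13 00 00.
XOR each byte with 0x5c: 13⊕5c=4f, 00⊕5c=5c, 00⊕5c=5c.

4f5c5c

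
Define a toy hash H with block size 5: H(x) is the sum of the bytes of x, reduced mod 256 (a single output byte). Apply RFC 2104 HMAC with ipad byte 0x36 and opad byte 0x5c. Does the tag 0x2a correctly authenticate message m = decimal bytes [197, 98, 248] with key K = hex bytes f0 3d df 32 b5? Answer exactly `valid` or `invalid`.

Key hex bytes f0 3d df 32 b5 is exactly B = 5 bytes: K' = f0 3d df 32 b5.
K' ⊕ ipad = c6 0b e9 04 83; K' ⊕ opad = ac 61 83 6e e9.
Inner hash: sum = 198+11+233+4+131+197+98+248 = 1120; mod 256 = 96 → 60.
Outer hash (recomputed tag): sum = 172+97+131+110+233+96 = 839; mod 256 = 71 → 47.
Recomputed tag = 47; claimed = 2a → mismatch.

invalid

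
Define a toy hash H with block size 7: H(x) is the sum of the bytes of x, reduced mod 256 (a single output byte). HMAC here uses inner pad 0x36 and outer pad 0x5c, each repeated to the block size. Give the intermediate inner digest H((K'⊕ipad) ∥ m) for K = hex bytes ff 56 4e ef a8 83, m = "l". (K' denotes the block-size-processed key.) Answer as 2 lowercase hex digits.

Key hex bytes ff 56 4e ef a8 83 is 6 bytes ≤ B = 7; zero-pad to 7 bytes: K' = ff 56 4e ef a8 83 00.
K' ⊕ ipad = c9 60 78 d9 9e b5 36.
Inner input = c9 60 78 d9 9e b5 36 ∥ 6c.
Inner hash: sum = 201+96+120+217+158+181+54+108 = 1135; mod 256 = 111 → 6f.

6f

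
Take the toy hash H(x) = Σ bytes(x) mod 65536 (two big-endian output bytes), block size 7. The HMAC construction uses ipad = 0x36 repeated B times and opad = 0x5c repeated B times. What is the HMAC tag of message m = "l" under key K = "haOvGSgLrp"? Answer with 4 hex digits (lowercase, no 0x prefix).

Key "haOvGSgLrp" = 68 61 4f 76 47 53 67 4c 72 70 is 10 bytes > B = 7, so hash it first: H(key) = 03 bd, then zero-pad to 7 bytes: K' = 03 bd 00 00 00 00 00.
K' ⊕ ipad = 35 8b 36 36 36 36 36.  K' ⊕ opad = 5f e1 5c 5c 5c 5c 5c.
Inner input = (K'⊕ipad) ∥ m = 35 8b 36 36 36 36 36 ∥ 6c.
Inner hash: sum = 53+139+54+54+54+54+54+108 = 570 → 02 3a.
Outer input = (K'⊕opad) ∥ inner = 5f e1 5c 5c 5c 5c 5c ∥ 02 3a.
Outer hash (tag): sum = 95+225+92+92+92+92+92+2+58 = 840 → 03 48.

0348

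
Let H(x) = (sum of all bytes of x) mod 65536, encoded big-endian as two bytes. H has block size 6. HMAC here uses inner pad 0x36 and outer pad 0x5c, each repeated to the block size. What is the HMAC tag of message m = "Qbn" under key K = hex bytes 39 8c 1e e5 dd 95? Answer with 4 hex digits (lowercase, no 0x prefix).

03f1

Key hex bytes 39 8c 1e e5 dd 95 is exactly B = 6 bytes: K' = 39 8c 1e e5 dd 95.
K' ⊕ ipad = 0f ba 28 d3 eb a3.  K' ⊕ opad = 65 d0 42 b9 81 c9.
Inner input = (K'⊕ipad) ∥ m = 0f ba 28 d3 eb a3 ∥ 51 62 6e.
Inner hash: sum = 15+186+40+211+235+163+81+98+110 = 1139 → 04 73.
Outer input = (K'⊕opad) ∥ inner = 65 d0 42 b9 81 c9 ∥ 04 73.
Outer hash (tag): sum = 101+208+66+185+129+201+4+115 = 1009 → 03 f1.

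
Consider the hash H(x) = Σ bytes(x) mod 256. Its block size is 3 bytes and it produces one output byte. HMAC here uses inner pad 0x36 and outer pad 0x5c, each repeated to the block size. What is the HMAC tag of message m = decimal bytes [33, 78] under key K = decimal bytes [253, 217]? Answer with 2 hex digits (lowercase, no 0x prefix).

Key decimal bytes [253, 217] = fd d9 is 2 bytes ≤ B = 3; zero-pad to 3 bytes: K' = fd d9 00.
K' ⊕ ipad = cb ef 36.  K' ⊕ opad = a1 85 5c.
Inner input = (K'⊕ipad) ∥ m = cb ef 36 ∥ 21 4e.
Inner hash: sum = 203+239+54+33+78 = 607; mod 256 = 95 → 5f.
Outer input = (K'⊕opad) ∥ inner = a1 85 5c ∥ 5f.
Outer hash (tag): sum = 161+133+92+95 = 481; mod 256 = 225 → e1.

e1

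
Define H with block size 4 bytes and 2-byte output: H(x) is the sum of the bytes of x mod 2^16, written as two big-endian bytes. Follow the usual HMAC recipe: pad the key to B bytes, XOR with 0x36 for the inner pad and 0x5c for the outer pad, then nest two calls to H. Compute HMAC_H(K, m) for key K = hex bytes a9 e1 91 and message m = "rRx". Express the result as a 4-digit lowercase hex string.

Key hex bytes a9 e1 91 is 3 bytes ≤ B = 4; zero-pad to 4 bytes: K' = a9 e1 91 00.
K' ⊕ ipad = 9f d7 a7 36.  K' ⊕ opad = f5 bd cd 5c.
Inner input = (K'⊕ipad) ∥ m = 9f d7 a7 36 ∥ 72 52 78.
Inner hash: sum = 159+215+167+54+114+82+120 = 911 → 03 8f.
Outer input = (K'⊕opad) ∥ inner = f5 bd cd 5c ∥ 03 8f.
Outer hash (tag): sum = 245+189+205+92+3+143 = 877 → 03 6d.

036d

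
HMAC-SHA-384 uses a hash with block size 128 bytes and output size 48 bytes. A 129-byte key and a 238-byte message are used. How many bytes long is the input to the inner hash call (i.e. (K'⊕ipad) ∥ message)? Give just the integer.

366

Key is 129 > 128 bytes, so it is hashed to 48 bytes then zero-padded to 128: |K'| = 128.
Inner input = (K'⊕ipad) ∥ m → 128 + 238 = 366 bytes.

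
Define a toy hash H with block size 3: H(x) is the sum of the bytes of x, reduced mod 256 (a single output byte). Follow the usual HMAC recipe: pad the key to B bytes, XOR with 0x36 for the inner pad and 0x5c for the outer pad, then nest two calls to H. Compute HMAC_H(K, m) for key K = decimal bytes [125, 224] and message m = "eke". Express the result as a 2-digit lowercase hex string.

c5

Key decimal bytes [125, 224] = 7d e0 is 2 bytes ≤ B = 3; zero-pad to 3 bytes: K' = 7d e0 00.
K' ⊕ ipad = 4b d6 36.  K' ⊕ opad = 21 bc 5c.
Inner input = (K'⊕ipad) ∥ m = 4b d6 36 ∥ 65 6b 65.
Inner hash: sum = 75+214+54+101+107+101 = 652; mod 256 = 140 → 8c.
Outer input = (K'⊕opad) ∥ inner = 21 bc 5c ∥ 8c.
Outer hash (tag): sum = 33+188+92+140 = 453; mod 256 = 197 → c5.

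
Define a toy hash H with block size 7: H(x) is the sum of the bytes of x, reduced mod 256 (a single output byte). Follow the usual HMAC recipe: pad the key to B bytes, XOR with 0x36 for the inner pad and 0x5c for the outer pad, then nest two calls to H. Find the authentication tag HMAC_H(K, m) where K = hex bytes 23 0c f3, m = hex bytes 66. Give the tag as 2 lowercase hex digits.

Key hex bytes 23 0c f3 is 3 bytes ≤ B = 7; zero-pad to 7 bytes: K' = 23 0c f3 00 00 00 00.
K' ⊕ ipad = 15 3a c5 36 36 36 36.  K' ⊕ opad = 7f 50 af 5c 5c 5c 5c.
Inner input = (K'⊕ipad) ∥ m = 15 3a c5 36 36 36 36 ∥ 66.
Inner hash: sum = 21+58+197+54+54+54+54+102 = 594; mod 256 = 82 → 52.
Outer input = (K'⊕opad) ∥ inner = 7f 50 af 5c 5c 5c 5c ∥ 52.
Outer hash (tag): sum = 127+80+175+92+92+92+92+82 = 832; mod 256 = 64 → 40.

40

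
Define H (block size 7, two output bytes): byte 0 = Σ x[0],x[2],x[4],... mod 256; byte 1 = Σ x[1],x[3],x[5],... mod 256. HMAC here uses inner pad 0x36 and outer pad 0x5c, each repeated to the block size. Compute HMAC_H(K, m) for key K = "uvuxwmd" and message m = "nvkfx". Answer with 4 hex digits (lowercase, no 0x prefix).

ef74

Key "uvuxwmd" = 75 76 75 78 77 6d 64 is exactly B = 7 bytes: K' = 75 76 75 78 77 6d 64.
K' ⊕ ipad = 43 40 43 4e 41 5b 52.  K' ⊕ opad = 29 2a 29 24 2b 31 38.
Inner input = (K'⊕ipad) ∥ m = 43 40 43 4e 41 5b 52 ∥ 6e 76 6b 66 78.
Inner hash: even-index sum = 501 mod 256 = 245; odd-index sum = 570 mod 256 = 58 → f5 3a.
Outer input = (K'⊕opad) ∥ inner = 29 2a 29 24 2b 31 38 ∥ f5 3a.
Outer hash (tag): even-index sum = 239 mod 256 = 239; odd-index sum = 372 mod 256 = 116 → ef 74.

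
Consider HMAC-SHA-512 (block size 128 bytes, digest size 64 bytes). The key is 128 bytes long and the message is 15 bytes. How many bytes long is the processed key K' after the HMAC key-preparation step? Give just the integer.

Key is 128 ≤ 128 bytes, zero-padded: |K'| = 128.

128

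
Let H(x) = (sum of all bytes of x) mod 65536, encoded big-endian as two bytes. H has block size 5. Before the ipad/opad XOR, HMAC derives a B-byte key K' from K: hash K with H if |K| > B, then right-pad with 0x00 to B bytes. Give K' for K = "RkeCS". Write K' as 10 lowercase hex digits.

Key "RkeCS" = 52 6b 65 43 53 is exactly B = 5 bytes: K' = 52 6b 65 43 53.

526b654353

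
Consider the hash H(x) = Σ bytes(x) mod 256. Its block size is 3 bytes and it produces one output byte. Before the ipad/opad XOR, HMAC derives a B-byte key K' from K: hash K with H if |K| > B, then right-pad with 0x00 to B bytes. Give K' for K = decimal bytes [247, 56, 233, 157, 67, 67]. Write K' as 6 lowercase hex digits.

|K| = 6 > B = 3, so first hash the key.
H(K): sum = 247+56+233+157+67+67 = 827; mod 256 = 59 → 3b.
Zero-pad H(K) = 3b to 3 bytes: K' = 3b 00 00.

3b0000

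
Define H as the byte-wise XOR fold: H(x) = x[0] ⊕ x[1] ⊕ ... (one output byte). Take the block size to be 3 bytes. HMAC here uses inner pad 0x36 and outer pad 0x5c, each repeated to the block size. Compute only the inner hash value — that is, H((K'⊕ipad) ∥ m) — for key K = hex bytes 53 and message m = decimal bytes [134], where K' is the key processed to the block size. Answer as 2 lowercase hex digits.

e3

Key hex bytes 53 is 1 byte ≤ B = 3; zero-pad to 3 bytes: K' = 53 00 00.
K' ⊕ ipad = 65 36 36.
Inner input = 65 36 36 ∥ 86.
Inner hash: XOR 65⊕36⊕36⊕86 = e3.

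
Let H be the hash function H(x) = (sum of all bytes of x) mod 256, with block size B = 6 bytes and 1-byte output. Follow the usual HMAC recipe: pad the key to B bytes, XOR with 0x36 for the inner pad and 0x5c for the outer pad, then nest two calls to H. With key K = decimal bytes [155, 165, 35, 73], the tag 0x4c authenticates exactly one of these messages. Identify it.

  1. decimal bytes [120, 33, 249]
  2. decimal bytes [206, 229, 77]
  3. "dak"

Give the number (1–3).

2

Key decimal bytes [155, 165, 35, 73] = 9b a5 23 49 is 4 bytes ≤ B = 6; zero-pad to 6 bytes: K' = 9b a5 23 49 00 00.
K' ⊕ ipad = ad 93 15 7f 36 36; K' ⊕ opad = c7 f9 7f 15 5c 5c.
m1: inner = H(ad 93 15 7f 36 36 78 21 f9) = d2; tag = H(c7 f9 7f 15 5c 5c d2) = de
m2: inner = H(ad 93 15 7f 36 36 ce e5 4d) = 40; tag = H(c7 f9 7f 15 5c 5c 40) = 4c ← matches
m3: inner = H(ad 93 15 7f 36 36 64 61 6b) = 70; tag = H(c7 f9 7f 15 5c 5c 70) = 7c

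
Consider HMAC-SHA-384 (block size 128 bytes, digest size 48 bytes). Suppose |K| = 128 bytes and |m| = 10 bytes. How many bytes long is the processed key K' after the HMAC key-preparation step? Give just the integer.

128

Key is 128 ≤ 128 bytes, zero-padded: |K'| = 128.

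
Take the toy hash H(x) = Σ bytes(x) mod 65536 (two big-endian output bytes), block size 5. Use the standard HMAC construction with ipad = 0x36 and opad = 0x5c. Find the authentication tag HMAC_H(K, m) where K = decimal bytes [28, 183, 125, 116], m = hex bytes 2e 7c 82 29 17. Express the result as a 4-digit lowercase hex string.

Key decimal bytes [28, 183, 125, 116] = 1c b7 7d 74 is 4 bytes ≤ B = 5; zero-pad to 5 bytes: K' = 1c b7 7d 74 00.
K' ⊕ ipad = 2a 81 4b 42 36.  K' ⊕ opad = 40 eb 21 28 5c.
Inner input = (K'⊕ipad) ∥ m = 2a 81 4b 42 36 ∥ 2e 7c 82 29 17.
Inner hash: sum = 42+129+75+66+54+46+124+130+41+23 = 730 → 02 da.
Outer input = (K'⊕opad) ∥ inner = 40 eb 21 28 5c ∥ 02 da.
Outer hash (tag): sum = 64+235+33+40+92+2+218 = 684 → 02 ac.

02ac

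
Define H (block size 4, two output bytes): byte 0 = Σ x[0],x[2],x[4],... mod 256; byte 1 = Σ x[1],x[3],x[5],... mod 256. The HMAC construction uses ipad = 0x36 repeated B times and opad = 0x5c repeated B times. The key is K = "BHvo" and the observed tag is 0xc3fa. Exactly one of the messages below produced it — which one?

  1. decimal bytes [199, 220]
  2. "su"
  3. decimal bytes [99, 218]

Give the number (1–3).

Key "BHvo" = 42 48 76 6f is exactly B = 4 bytes: K' = 42 48 76 6f.
K' ⊕ ipad = 74 7e 40 59; K' ⊕ opad = 1e 14 2a 33.
m1: inner = H(74 7e 40 59 c7 dc) = 7b b3; tag = H(1e 14 2a 33 7b b3) = c3fa ← matches
m2: inner = H(74 7e 40 59 73 75) = 27 4c; tag = H(1e 14 2a 33 27 4c) = 6f93
m3: inner = H(74 7e 40 59 63 da) = 17 b1; tag = H(1e 14 2a 33 17 b1) = 5ff8

1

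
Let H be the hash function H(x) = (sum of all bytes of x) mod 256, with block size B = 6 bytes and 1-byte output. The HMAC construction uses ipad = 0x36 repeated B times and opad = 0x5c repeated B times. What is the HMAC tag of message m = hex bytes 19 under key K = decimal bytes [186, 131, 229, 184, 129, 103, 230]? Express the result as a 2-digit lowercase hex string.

Key decimal bytes [186, 131, 229, 184, 129, 103, 230] = ba 83 e5 b8 81 67 e6 is 7 bytes > B = 6, so hash it first: H(key) = a8, then zero-pad to 6 bytes: K' = a8 00 00 00 00 00.
K' ⊕ ipad = 9e 36 36 36 36 36.  K' ⊕ opad = f4 5c 5c 5c 5c 5c.
Inner input = (K'⊕ipad) ∥ m = 9e 36 36 36 36 36 ∥ 19.
Inner hash: sum = 158+54+54+54+54+54+25 = 453; mod 256 = 197 → c5.
Outer input = (K'⊕opad) ∥ inner = f4 5c 5c 5c 5c 5c ∥ c5.
Outer hash (tag): sum = 244+92+92+92+92+92+197 = 901; mod 256 = 133 → 85.

85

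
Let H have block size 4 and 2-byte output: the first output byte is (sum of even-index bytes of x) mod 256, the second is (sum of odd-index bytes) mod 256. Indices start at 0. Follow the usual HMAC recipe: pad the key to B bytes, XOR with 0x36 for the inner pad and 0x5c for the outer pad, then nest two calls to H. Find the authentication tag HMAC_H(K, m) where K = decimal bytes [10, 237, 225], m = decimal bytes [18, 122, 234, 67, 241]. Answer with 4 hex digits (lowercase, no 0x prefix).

Key decimal bytes [10, 237, 225] = 0a ed e1 is 3 bytes ≤ B = 4; zero-pad to 4 bytes: K' = 0a ed e1 00.
K' ⊕ ipad = 3c db d7 36.  K' ⊕ opad = 56 b1 bd 5c.
Inner input = (K'⊕ipad) ∥ m = 3c db d7 36 ∥ 12 7a ea 43 f1.
Inner hash: even-index sum = 768 mod 256 = 0; odd-index sum = 462 mod 256 = 206 → 00 ce.
Outer input = (K'⊕opad) ∥ inner = 56 b1 bd 5c ∥ 00 ce.
Outer hash (tag): even-index sum = 275 mod 256 = 19; odd-index sum = 475 mod 256 = 219 → 13 db.

13db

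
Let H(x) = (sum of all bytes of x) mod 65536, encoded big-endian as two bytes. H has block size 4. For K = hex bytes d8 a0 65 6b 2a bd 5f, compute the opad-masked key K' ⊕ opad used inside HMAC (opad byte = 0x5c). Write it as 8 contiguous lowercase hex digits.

5fd25c5c

Key hex bytes d8 a0 65 6b 2a bd 5f is 7 bytes > B = 4, so hash it first: H(key) = 03 8e, then zero-pad to 4 bytes: K' = 03 8e 00 00.
XOR each byte with 0x5c: 03⊕5c=5f, 8e⊕5c=d2, 00⊕5c=5c, 00⊕5c=5c.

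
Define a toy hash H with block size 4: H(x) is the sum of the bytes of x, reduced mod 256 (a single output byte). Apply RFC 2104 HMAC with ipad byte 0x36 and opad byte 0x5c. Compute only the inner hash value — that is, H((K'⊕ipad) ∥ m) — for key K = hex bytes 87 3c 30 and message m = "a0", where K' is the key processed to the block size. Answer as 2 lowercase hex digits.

88

Key hex bytes 87 3c 30 is 3 bytes ≤ B = 4; zero-pad to 4 bytes: K' = 87 3c 30 00.
K' ⊕ ipad = b1 0a 06 36.
Inner input = b1 0a 06 36 ∥ 61 30.
Inner hash: sum = 177+10+6+54+97+48 = 392; mod 256 = 136 → 88.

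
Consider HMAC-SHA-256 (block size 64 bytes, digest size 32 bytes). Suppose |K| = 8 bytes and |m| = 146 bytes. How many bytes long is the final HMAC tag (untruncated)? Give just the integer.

The tag is one SHA-256 digest: 32 bytes.

32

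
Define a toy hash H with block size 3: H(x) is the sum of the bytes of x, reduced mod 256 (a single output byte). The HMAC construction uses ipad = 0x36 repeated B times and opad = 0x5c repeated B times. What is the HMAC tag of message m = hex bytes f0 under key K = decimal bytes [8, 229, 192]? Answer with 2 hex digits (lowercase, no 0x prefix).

a0

Key decimal bytes [8, 229, 192] = 08 e5 c0 is exactly B = 3 bytes: K' = 08 e5 c0.
K' ⊕ ipad = 3e d3 f6.  K' ⊕ opad = 54 b9 9c.
Inner input = (K'⊕ipad) ∥ m = 3e d3 f6 ∥ f0.
Inner hash: sum = 62+211+246+240 = 759; mod 256 = 247 → f7.
Outer input = (K'⊕opad) ∥ inner = 54 b9 9c ∥ f7.
Outer hash (tag): sum = 84+185+156+247 = 672; mod 256 = 160 → a0.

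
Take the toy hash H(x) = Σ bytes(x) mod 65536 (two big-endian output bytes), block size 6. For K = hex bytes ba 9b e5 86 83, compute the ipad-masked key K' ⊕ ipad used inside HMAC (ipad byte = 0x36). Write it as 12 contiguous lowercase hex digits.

8cadd3b0b536

Key hex bytes ba 9b e5 86 83 is 5 bytes ≤ B = 6; zero-pad to 6 bytes: K' = ba 9b e5 86 83 00.
XOR each byte with 0x36: ba⊕36=8c, 9b⊕36=ad, e5⊕36=d3, 86⊕36=b0, 83⊕36=b5, 00⊕36=36.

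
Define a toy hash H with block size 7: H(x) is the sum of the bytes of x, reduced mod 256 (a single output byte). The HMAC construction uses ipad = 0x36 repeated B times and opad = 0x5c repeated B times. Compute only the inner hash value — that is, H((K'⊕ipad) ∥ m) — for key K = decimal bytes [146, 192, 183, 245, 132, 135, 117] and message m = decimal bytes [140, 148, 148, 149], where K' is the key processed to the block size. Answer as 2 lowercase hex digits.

Key decimal bytes [146, 192, 183, 245, 132, 135, 117] = 92 c0 b7 f5 84 87 75 is exactly B = 7 bytes: K' = 92 c0 b7 f5 84 87 75.
K' ⊕ ipad = a4 f6 81 c3 b2 b1 43.
Inner input = a4 f6 81 c3 b2 b1 43 ∥ 8c 94 94 95.
Inner hash: sum = 164+246+129+195+178+177+67+140+148+148+149 = 1741; mod 256 = 205 → cd.

cd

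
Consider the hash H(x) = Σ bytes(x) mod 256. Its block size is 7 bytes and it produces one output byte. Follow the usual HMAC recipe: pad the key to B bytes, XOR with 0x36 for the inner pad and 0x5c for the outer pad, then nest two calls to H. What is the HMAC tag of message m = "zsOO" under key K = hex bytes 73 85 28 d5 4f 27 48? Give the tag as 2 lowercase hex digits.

Key hex bytes 73 85 28 d5 4f 27 48 is exactly B = 7 bytes: K' = 73 85 28 d5 4f 27 48.
K' ⊕ ipad = 45 b3 1e e3 79 11 7e.  K' ⊕ opad = 2f d9 74 89 13 7b 14.
Inner input = (K'⊕ipad) ∥ m = 45 b3 1e e3 79 11 7e ∥ 7a 73 4f 4f.
Inner hash: sum = 69+179+30+227+121+17+126+122+115+79+79 = 1164; mod 256 = 140 → 8c.
Outer input = (K'⊕opad) ∥ inner = 2f d9 74 89 13 7b 14 ∥ 8c.
Outer hash (tag): sum = 47+217+116+137+19+123+20+140 = 819; mod 256 = 51 → 33.

33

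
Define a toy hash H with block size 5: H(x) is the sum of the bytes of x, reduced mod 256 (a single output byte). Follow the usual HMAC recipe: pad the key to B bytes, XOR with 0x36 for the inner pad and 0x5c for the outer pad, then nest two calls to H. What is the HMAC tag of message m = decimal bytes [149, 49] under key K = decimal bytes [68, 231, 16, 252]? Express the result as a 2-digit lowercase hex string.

4a

Key decimal bytes [68, 231, 16, 252] = 44 e7 10 fc is 4 bytes ≤ B = 5; zero-pad to 5 bytes: K' = 44 e7 10 fc 00.
K' ⊕ ipad = 72 d1 26 ca 36.  K' ⊕ opad = 18 bb 4c a0 5c.
Inner input = (K'⊕ipad) ∥ m = 72 d1 26 ca 36 ∥ 95 31.
Inner hash: sum = 114+209+38+202+54+149+49 = 815; mod 256 = 47 → 2f.
Outer input = (K'⊕opad) ∥ inner = 18 bb 4c a0 5c ∥ 2f.
Outer hash (tag): sum = 24+187+76+160+92+47 = 586; mod 256 = 74 → 4a.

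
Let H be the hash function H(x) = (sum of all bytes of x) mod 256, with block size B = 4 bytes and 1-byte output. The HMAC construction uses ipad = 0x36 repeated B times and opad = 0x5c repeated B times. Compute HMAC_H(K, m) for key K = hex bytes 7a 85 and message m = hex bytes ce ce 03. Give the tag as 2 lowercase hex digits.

c1

Key hex bytes 7a 85 is 2 bytes ≤ B = 4; zero-pad to 4 bytes: K' = 7a 85 00 00.
K' ⊕ ipad = 4c b3 36 36.  K' ⊕ opad = 26 d9 5c 5c.
Inner input = (K'⊕ipad) ∥ m = 4c b3 36 36 ∥ ce ce 03.
Inner hash: sum = 76+179+54+54+206+206+3 = 778; mod 256 = 10 → 0a.
Outer input = (K'⊕opad) ∥ inner = 26 d9 5c 5c ∥ 0a.
Outer hash (tag): sum = 38+217+92+92+10 = 449; mod 256 = 193 → c1.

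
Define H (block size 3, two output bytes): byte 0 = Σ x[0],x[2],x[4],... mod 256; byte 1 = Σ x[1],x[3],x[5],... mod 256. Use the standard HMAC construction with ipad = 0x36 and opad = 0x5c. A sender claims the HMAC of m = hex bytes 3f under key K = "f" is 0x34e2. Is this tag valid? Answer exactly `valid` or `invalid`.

invalid

Key "f" = 66 is 1 byte ≤ B = 3; zero-pad to 3 bytes: K' = 66 00 00.
K' ⊕ ipad = 50 36 36; K' ⊕ opad = 3a 5c 5c.
Inner hash: even-index sum = 134 mod 256 = 134; odd-index sum = 117 mod 256 = 117 → 86 75.
Outer hash (recomputed tag): even-index sum = 267 mod 256 = 11; odd-index sum = 226 mod 256 = 226 → 0b e2.
Recomputed tag = 0be2; claimed = 34e2 → mismatch.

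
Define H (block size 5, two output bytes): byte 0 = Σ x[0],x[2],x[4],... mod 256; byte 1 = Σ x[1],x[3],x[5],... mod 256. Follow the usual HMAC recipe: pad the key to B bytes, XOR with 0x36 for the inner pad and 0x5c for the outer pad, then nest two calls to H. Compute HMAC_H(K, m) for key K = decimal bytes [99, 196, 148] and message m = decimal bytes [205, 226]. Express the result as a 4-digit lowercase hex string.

5803

Key decimal bytes [99, 196, 148] = 63 c4 94 is 3 bytes ≤ B = 5; zero-pad to 5 bytes: K' = 63 c4 94 00 00.
K' ⊕ ipad = 55 f2 a2 36 36.  K' ⊕ opad = 3f 98 c8 5c 5c.
Inner input = (K'⊕ipad) ∥ m = 55 f2 a2 36 36 ∥ cd e2.
Inner hash: even-index sum = 527 mod 256 = 15; odd-index sum = 501 mod 256 = 245 → 0f f5.
Outer input = (K'⊕opad) ∥ inner = 3f 98 c8 5c 5c ∥ 0f f5.
Outer hash (tag): even-index sum = 600 mod 256 = 88; odd-index sum = 259 mod 256 = 3 → 58 03.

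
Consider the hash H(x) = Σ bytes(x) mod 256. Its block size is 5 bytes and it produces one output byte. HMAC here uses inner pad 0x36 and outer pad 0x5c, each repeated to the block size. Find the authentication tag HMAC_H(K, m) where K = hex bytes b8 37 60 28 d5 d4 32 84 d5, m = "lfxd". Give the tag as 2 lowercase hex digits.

8a

Key hex bytes b8 37 60 28 d5 d4 32 84 d5 is 9 bytes > B = 5, so hash it first: H(key) = ab, then zero-pad to 5 bytes: K' = ab 00 00 00 00.
K' ⊕ ipad = 9d 36 36 36 36.  K' ⊕ opad = f7 5c 5c 5c 5c.
Inner input = (K'⊕ipad) ∥ m = 9d 36 36 36 36 ∥ 6c 66 78 64.
Inner hash: sum = 157+54+54+54+54+108+102+120+100 = 803; mod 256 = 35 → 23.
Outer input = (K'⊕opad) ∥ inner = f7 5c 5c 5c 5c ∥ 23.
Outer hash (tag): sum = 247+92+92+92+92+35 = 650; mod 256 = 138 → 8a.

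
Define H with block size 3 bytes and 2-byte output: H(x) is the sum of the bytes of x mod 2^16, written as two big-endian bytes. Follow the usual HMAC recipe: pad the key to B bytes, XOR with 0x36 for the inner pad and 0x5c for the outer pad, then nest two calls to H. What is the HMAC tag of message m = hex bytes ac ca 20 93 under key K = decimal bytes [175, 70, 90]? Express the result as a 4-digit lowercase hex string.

Key decimal bytes [175, 70, 90] = af 46 5a is exactly B = 3 bytes: K' = af 46 5a.
K' ⊕ ipad = 99 70 6c.  K' ⊕ opad = f3 1a 06.
Inner input = (K'⊕ipad) ∥ m = 99 70 6c ∥ ac ca 20 93.
Inner hash: sum = 153+112+108+172+202+32+147 = 926 → 03 9e.
Outer input = (K'⊕opad) ∥ inner = f3 1a 06 ∥ 03 9e.
Outer hash (tag): sum = 243+26+6+3+158 = 436 → 01 b4.

01b4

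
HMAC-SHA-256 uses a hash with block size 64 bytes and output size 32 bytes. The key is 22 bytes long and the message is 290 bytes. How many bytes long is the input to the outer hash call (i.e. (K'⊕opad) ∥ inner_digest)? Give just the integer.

96

Key is 22 ≤ 64 bytes, zero-padded: |K'| = 64.
Outer input = (K'⊕opad) ∥ H(inner) → 64 + 32 = 96 bytes.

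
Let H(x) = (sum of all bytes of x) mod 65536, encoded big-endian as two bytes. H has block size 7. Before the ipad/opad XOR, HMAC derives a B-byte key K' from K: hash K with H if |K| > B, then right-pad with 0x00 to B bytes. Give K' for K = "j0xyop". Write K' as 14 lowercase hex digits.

6a3078796f7000

Key "j0xyop" = 6a 30 78 79 6f 70 is 6 bytes ≤ B = 7; zero-pad to 7 bytes: K' = 6a 30 78 79 6f 70 00.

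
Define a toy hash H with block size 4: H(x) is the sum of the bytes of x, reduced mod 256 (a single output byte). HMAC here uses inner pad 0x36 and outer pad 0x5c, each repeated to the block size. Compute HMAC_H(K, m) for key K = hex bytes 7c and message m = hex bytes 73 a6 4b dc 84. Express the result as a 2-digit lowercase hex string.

e4

Key hex bytes 7c is 1 byte ≤ B = 4; zero-pad to 4 bytes: K' = 7c 00 00 00.
K' ⊕ ipad = 4a 36 36 36.  K' ⊕ opad = 20 5c 5c 5c.
Inner input = (K'⊕ipad) ∥ m = 4a 36 36 36 ∥ 73 a6 4b dc 84.
Inner hash: sum = 74+54+54+54+115+166+75+220+132 = 944; mod 256 = 176 → b0.
Outer input = (K'⊕opad) ∥ inner = 20 5c 5c 5c ∥ b0.
Outer hash (tag): sum = 32+92+92+92+176 = 484; mod 256 = 228 → e4.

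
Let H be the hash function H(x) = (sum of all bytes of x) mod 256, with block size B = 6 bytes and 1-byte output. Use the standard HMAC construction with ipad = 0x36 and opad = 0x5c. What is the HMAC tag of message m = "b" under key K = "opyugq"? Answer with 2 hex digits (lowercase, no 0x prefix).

40

Key "opyugq" = 6f 70 79 75 67 71 is exactly B = 6 bytes: K' = 6f 70 79 75 67 71.
K' ⊕ ipad = 59 46 4f 43 51 47.  K' ⊕ opad = 33 2c 25 29 3b 2d.
Inner input = (K'⊕ipad) ∥ m = 59 46 4f 43 51 47 ∥ 62.
Inner hash: sum = 89+70+79+67+81+71+98 = 555; mod 256 = 43 → 2b.
Outer input = (K'⊕opad) ∥ inner = 33 2c 25 29 3b 2d ∥ 2b.
Outer hash (tag): sum = 51+44+37+41+59+45+43 = 320; mod 256 = 64 → 40.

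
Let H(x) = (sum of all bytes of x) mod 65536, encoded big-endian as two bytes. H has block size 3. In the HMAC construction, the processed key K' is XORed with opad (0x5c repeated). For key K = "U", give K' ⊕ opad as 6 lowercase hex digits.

Key "U" = 55 is 1 byte ≤ B = 3; zero-pad to 3 bytes: K' = 55 00 00.
XOR each byte with 0x5c: 55⊕5c=09, 00⊕5c=5c, 00⊕5c=5c.

095c5c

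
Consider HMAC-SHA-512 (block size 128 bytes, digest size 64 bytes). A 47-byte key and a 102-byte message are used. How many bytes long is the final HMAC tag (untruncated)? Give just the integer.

The tag is one SHA-512 digest: 64 bytes.

64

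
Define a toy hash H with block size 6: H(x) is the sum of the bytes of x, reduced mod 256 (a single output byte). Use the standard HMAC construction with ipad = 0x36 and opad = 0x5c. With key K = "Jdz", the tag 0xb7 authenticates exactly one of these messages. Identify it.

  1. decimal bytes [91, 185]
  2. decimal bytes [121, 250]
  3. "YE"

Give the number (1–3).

2

Key "Jdz" = 4a 64 7a is 3 bytes ≤ B = 6; zero-pad to 6 bytes: K' = 4a 64 7a 00 00 00.
K' ⊕ ipad = 7c 52 4c 36 36 36; K' ⊕ opad = 16 38 26 5c 5c 5c.
m1: inner = H(7c 52 4c 36 36 36 5b b9) = d0; tag = H(16 38 26 5c 5c 5c d0) = 58
m2: inner = H(7c 52 4c 36 36 36 79 fa) = 2f; tag = H(16 38 26 5c 5c 5c 2f) = b7 ← matches
m3: inner = H(7c 52 4c 36 36 36 59 45) = 5a; tag = H(16 38 26 5c 5c 5c 5a) = e2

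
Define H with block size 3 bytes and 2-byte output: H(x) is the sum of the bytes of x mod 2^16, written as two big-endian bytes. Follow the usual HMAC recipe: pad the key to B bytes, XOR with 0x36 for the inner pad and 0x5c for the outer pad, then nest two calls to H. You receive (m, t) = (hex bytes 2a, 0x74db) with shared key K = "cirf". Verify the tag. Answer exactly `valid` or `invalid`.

Key "cirf" = 63 69 72 66 is 4 bytes > B = 3, so hash it first: H(key) = 01 a4, then zero-pad to 3 bytes: K' = 01 a4 00.
K' ⊕ ipad = 37 92 36; K' ⊕ opad = 5d f8 5c.
Inner hash: sum = 55+146+54+42 = 297 → 01 29.
Outer hash (recomputed tag): sum = 93+248+92+1+41 = 475 → 01 db.
Recomputed tag = 01db; claimed = 74db → mismatch.

invalid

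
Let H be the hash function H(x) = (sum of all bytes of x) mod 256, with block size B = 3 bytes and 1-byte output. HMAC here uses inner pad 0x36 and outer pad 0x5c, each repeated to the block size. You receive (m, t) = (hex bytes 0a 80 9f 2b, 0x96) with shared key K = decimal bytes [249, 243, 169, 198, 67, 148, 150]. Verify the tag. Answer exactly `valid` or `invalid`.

invalid

Key decimal bytes [249, 243, 169, 198, 67, 148, 150] = f9 f3 a9 c6 43 94 96 is 7 bytes > B = 3, so hash it first: H(key) = c8, then zero-pad to 3 bytes: K' = c8 00 00.
K' ⊕ ipad = fe 36 36; K' ⊕ opad = 94 5c 5c.
Inner hash: sum = 254+54+54+10+128+159+43 = 702; mod 256 = 190 → be.
Outer hash (recomputed tag): sum = 148+92+92+190 = 522; mod 256 = 10 → 0a.
Recomputed tag = 0a; claimed = 96 → mismatch.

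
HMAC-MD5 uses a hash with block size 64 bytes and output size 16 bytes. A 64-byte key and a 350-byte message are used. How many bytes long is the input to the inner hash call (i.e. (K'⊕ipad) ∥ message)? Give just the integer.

Key is 64 ≤ 64 bytes, zero-padded: |K'| = 64.
Inner input = (K'⊕ipad) ∥ m → 64 + 350 = 414 bytes.

414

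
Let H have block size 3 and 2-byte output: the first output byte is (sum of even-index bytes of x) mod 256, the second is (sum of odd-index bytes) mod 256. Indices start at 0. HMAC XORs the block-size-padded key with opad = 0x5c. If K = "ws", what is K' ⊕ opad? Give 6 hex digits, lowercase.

2b2f5c

Key "ws" = 77 73 is 2 bytes ≤ B = 3; zero-pad to 3 bytes: K' = 77 73 00.
XOR each byte with 0x5c: 77⊕5c=2b, 73⊕5c=2f, 00⊕5c=5c.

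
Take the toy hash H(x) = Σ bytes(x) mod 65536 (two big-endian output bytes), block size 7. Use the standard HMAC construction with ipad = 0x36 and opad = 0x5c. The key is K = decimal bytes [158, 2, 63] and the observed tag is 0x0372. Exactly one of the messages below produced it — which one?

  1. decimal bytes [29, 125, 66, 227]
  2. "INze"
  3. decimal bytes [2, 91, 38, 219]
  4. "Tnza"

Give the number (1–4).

Key decimal bytes [158, 2, 63] = 9e 02 3f is 3 bytes ≤ B = 7; zero-pad to 7 bytes: K' = 9e 02 3f 00 00 00 00.
K' ⊕ ipad = a8 34 09 36 36 36 36; K' ⊕ opad = c2 5e 63 5c 5c 5c 5c.
m1: inner = H(a8 34 09 36 36 36 36 1d 7d 42 e3) = 03 7c; tag = H(c2 5e 63 5c 5c 5c 5c 03 7c) = 0372 ← matches
m2: inner = H(a8 34 09 36 36 36 36 49 4e 7a 65) = 03 33; tag = H(c2 5e 63 5c 5c 5c 5c 03 33) = 0329
m3: inner = H(a8 34 09 36 36 36 36 02 5b 26 db) = 03 1b; tag = H(c2 5e 63 5c 5c 5c 5c 03 1b) = 0311
m4: inner = H(a8 34 09 36 36 36 36 54 6e 7a 61) = 03 5a; tag = H(c2 5e 63 5c 5c 5c 5c 03 5a) = 0350

1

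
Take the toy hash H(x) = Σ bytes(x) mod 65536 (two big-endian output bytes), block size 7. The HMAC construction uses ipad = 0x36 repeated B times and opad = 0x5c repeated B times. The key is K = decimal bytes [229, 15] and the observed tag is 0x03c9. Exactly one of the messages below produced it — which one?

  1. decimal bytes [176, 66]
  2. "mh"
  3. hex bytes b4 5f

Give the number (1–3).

2

Key decimal bytes [229, 15] = e5 0f is 2 bytes ≤ B = 7; zero-pad to 7 bytes: K' = e5 0f 00 00 00 00 00.
K' ⊕ ipad = d3 39 36 36 36 36 36; K' ⊕ opad = b9 53 5c 5c 5c 5c 5c.
m1: inner = H(d3 39 36 36 36 36 36 b0 42) = 03 0c; tag = H(b9 53 5c 5c 5c 5c 5c 03 0c) = 02e7
m2: inner = H(d3 39 36 36 36 36 36 6d 68) = 02 ef; tag = H(b9 53 5c 5c 5c 5c 5c 02 ef) = 03c9 ← matches
m3: inner = H(d3 39 36 36 36 36 36 b4 5f) = 03 2d; tag = H(b9 53 5c 5c 5c 5c 5c 03 2d) = 0308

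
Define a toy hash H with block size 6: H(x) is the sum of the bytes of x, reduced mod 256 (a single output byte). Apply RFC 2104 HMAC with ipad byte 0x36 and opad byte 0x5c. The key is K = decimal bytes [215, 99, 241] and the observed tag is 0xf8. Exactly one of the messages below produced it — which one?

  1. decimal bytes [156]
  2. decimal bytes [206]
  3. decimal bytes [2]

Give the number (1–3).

2

Key decimal bytes [215, 99, 241] = d7 63 f1 is 3 bytes ≤ B = 6; zero-pad to 6 bytes: K' = d7 63 f1 00 00 00.
K' ⊕ ipad = e1 55 c7 36 36 36; K' ⊕ opad = 8b 3f ad 5c 5c 5c.
m1: inner = H(e1 55 c7 36 36 36 9c) = 3b; tag = H(8b 3f ad 5c 5c 5c 3b) = c6
m2: inner = H(e1 55 c7 36 36 36 ce) = 6d; tag = H(8b 3f ad 5c 5c 5c 6d) = f8 ← matches
m3: inner = H(e1 55 c7 36 36 36 02) = a1; tag = H(8b 3f ad 5c 5c 5c a1) = 2c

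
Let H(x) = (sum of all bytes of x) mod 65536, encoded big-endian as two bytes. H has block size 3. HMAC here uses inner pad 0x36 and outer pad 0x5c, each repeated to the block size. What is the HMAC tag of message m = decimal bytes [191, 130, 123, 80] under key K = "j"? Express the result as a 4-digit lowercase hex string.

Key "j" = 6a is 1 byte ≤ B = 3; zero-pad to 3 bytes: K' = 6a 00 00.
K' ⊕ ipad = 5c 36 36.  K' ⊕ opad = 36 5c 5c.
Inner input = (K'⊕ipad) ∥ m = 5c 36 36 ∥ bf 82 7b 50.
Inner hash: sum = 92+54+54+191+130+123+80 = 724 → 02 d4.
Outer input = (K'⊕opad) ∥ inner = 36 5c 5c ∥ 02 d4.
Outer hash (tag): sum = 54+92+92+2+212 = 452 → 01 c4.

01c4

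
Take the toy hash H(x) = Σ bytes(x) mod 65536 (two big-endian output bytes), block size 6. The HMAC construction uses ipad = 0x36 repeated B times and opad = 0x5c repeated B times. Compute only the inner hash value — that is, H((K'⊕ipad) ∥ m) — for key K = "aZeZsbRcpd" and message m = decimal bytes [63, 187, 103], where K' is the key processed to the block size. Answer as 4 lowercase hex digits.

035c

Key "aZeZsbRcpd" = 61 5a 65 5a 73 62 52 63 70 64 is 10 bytes > B = 6, so hash it first: H(key) = 03 d8, then zero-pad to 6 bytes: K' = 03 d8 00 00 00 00.
K' ⊕ ipad = 35 ee 36 36 36 36.
Inner input = 35 ee 36 36 36 36 ∥ 3f bb 67.
Inner hash: sum = 53+238+54+54+54+54+63+187+103 = 860 → 03 5c.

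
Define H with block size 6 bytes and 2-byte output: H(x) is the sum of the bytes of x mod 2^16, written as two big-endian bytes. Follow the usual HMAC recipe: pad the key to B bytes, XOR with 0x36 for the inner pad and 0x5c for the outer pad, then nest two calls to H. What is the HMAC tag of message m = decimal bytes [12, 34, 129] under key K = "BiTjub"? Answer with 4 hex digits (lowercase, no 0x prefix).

Key "BiTjub" = 42 69 54 6a 75 62 is exactly B = 6 bytes: K' = 42 69 54 6a 75 62.
K' ⊕ ipad = 74 5f 62 5c 43 54.  K' ⊕ opad = 1e 35 08 36 29 3e.
Inner input = (K'⊕ipad) ∥ m = 74 5f 62 5c 43 54 ∥ 0c 22 81.
Inner hash: sum = 116+95+98+92+67+84+12+34+129 = 727 → 02 d7.
Outer input = (K'⊕opad) ∥ inner = 1e 35 08 36 29 3e ∥ 02 d7.
Outer hash (tag): sum = 30+53+8+54+41+62+2+215 = 465 → 01 d1.

01d1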